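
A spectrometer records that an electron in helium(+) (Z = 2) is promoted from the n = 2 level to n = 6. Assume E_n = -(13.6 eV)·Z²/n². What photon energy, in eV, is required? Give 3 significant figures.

The Bohr energies scale as Z², so for Z = 2: E_n = −54.40/n² eV.
E_6 = −54.40/36 = −1.511 eV and E_2 = −54.40/4 = −13.60 eV.
The photon energy is |E_6 − E_2| = 12.1 eV.

12.1 eV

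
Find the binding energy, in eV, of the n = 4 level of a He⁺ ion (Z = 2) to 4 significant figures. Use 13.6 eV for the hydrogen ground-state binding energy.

3.400 eV

E_n = −13.6 Z²/n² = −54.40/n² eV for Z = 2.
E_4 = −54.40/16 = −3.400 eV, so ionization (to E = 0) requires 3.400 eV.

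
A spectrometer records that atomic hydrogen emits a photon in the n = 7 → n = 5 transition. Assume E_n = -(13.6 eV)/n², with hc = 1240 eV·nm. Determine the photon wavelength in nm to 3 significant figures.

4650 nm

ΔE = 13.60 × (1/5² − 1/7²) = 13.60 × 0.01959 = 0.2664 eV.
λ = hc/ΔE = 1240 / 0.2664 = 4650 nm.
This line belongs to the Pfund series.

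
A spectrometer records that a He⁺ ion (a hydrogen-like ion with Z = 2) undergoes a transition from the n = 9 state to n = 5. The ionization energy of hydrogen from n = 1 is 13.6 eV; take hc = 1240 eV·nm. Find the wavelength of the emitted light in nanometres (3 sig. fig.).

824 nm

For Z = 2 the level energies scale as Z², so the effective Rydberg energy is 13.6 × 4 = 54.40 eV.
ΔE = 54.40 × (1/5² − 1/9²) = 54.40 × 0.02765 = 1.504 eV.
λ = hc/ΔE = 1240 / 1.504 = 824 nm.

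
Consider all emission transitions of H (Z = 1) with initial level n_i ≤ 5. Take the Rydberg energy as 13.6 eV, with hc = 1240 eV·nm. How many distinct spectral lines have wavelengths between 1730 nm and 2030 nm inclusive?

1

Enumerate all n_i → n_f pairs with 1 ≤ n_f < n_i ≤ 5 and compute λ = 1240 / [13.6·1·(1/n_f² − 1/n_i²)].
Lines falling in [1730, 2030] nm: 4→3 (1876 nm).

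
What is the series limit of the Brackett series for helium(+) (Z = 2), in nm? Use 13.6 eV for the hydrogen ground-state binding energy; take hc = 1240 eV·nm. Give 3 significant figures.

The Brackett series has lower level n_f = 4; the series limit corresponds to n_i → ∞.
ΔE_max = 13.6 × 4 / 4² = 3.400 eV.
λ_min = 1240 / 3.400 = 365 nm.

365 nm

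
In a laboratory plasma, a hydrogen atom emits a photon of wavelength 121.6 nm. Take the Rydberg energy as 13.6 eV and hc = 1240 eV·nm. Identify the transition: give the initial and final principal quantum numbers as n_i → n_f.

n_i = 2, n_f = 1

The photon energy is ΔE = hc/λ = 1240 / 121.6 = 10.20 eV.
With Z = 1, ΔE = 13.60 × (1/n_f² − 1/n_i²), so 1/n_f² − 1/n_i² = 0.7498.
Trying n_f = 1 gives 1/n_i² = 0.2502, i.e. n_i ≈ 2; this pair matches.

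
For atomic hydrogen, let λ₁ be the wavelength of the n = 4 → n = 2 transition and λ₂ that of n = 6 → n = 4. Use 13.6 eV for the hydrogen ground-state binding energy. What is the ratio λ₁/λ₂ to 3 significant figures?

λ ∝ 1/ΔE ∝ 1/(1/n_f² − 1/n_i²), and the Z² and hc factors cancel in the ratio.
λ₁/λ₂ = (1/4² − 1/6²)/(1/2² − 1/4²) = 0.03472/0.1875 = 0.185.

0.185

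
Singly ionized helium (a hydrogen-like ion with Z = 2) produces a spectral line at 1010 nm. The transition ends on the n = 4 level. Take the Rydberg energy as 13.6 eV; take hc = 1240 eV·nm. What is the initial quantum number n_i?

n_i = 5

The photon energy is ΔE = hc/λ = 1240 / 1010 = 1.228 eV.
With Z = 2, ΔE = 54.40 × (1/n_f² − 1/n_i²), so 1/n_f² − 1/n_i² = 0.02257.
With n_f = 4: 1/n_i² = 1/16 − 0.02257 = 0.03993, so n_i ≈ 5.00.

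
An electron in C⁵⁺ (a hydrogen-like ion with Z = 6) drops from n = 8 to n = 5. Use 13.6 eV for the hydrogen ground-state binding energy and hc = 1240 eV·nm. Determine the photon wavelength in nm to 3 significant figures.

For Z = 6 the level energies scale as Z², so the effective Rydberg energy is 13.6 × 36 = 489.6 eV.
ΔE = 489.6 × (1/5² − 1/8²) = 489.6 × 0.02438 = 11.93 eV.
λ = hc/ΔE = 1240 / 11.93 = 104 nm.

104 nm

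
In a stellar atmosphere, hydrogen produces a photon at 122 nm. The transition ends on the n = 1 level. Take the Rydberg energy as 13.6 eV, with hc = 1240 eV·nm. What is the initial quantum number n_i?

n_i = 2

The photon energy is ΔE = hc/λ = 1240 / 122 = 10.16 eV.
With Z = 1, ΔE = 13.60 × (1/n_f² − 1/n_i²), so 1/n_f² − 1/n_i² = 0.7473.
With n_f = 1: 1/n_i² = 1/1 − 0.7473 = 0.2527, so n_i ≈ 1.99.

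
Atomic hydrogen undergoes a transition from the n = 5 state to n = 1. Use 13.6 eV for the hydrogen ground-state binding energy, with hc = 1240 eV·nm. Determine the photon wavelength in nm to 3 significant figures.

ΔE = 13.60 × (1/1² − 1/5²) = 13.60 × 0.9600 = 13.06 eV.
λ = hc/ΔE = 1240 / 13.06 = 95.0 nm.
This line belongs to the Lyman series.

95.0 nm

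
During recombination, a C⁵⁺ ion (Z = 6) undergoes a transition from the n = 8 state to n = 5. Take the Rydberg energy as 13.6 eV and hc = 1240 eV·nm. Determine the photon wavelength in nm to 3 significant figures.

For Z = 6 the level energies scale as Z², so the effective Rydberg energy is 13.6 × 36 = 489.6 eV.
ΔE = 489.6 × (1/5² − 1/8²) = 489.6 × 0.02438 = 11.93 eV.
λ = hc/ΔE = 1240 / 11.93 = 104 nm.

104 nm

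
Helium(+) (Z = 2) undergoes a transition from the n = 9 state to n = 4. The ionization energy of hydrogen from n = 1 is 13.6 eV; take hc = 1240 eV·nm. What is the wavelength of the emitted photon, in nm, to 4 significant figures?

For Z = 2 the level energies scale as Z², so the effective Rydberg energy is 13.6 × 4 = 54.40 eV.
ΔE = 54.40 × (1/4² − 1/9²) = 54.40 × 0.05015 = 2.728 eV.
λ = hc/ΔE = 1240 / 2.728 = 454.5 nm.

454.5 nm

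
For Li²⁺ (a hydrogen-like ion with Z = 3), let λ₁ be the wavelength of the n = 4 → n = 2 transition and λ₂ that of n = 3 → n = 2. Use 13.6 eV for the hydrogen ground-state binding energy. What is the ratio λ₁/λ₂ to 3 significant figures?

λ ∝ 1/ΔE ∝ 1/(1/n_f² − 1/n_i²), and the Z² and hc factors cancel in the ratio.
λ₁/λ₂ = (1/2² − 1/3²)/(1/2² − 1/4²) = 0.1389/0.1875 = 0.741.

0.741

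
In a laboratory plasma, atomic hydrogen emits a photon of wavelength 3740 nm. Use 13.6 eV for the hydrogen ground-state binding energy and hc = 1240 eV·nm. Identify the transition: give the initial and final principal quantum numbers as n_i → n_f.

n_i = 8, n_f = 5

The photon energy is ΔE = hc/λ = 1240 / 3740 = 0.3316 eV.
With Z = 1, ΔE = 13.60 × (1/n_f² − 1/n_i²), so 1/n_f² − 1/n_i² = 0.02438.
Trying n_f = 5 gives 1/n_i² = 0.01562, i.e. n_i ≈ 8; this pair matches.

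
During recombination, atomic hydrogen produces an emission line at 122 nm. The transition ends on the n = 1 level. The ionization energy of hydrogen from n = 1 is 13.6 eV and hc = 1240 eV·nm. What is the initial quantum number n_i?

n_i = 2

The photon energy is ΔE = hc/λ = 1240 / 122 = 10.16 eV.
With Z = 1, ΔE = 13.60 × (1/n_f² − 1/n_i²), so 1/n_f² − 1/n_i² = 0.7473.
With n_f = 1: 1/n_i² = 1/1 − 0.7473 = 0.2527, so n_i ≈ 1.99.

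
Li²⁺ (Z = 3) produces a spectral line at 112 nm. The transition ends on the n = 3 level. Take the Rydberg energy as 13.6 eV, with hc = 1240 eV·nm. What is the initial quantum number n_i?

n_i = 7

The photon energy is ΔE = hc/λ = 1240 / 112 = 11.07 eV.
With Z = 3, ΔE = 122.4 × (1/n_f² − 1/n_i²), so 1/n_f² − 1/n_i² = 0.09045.
With n_f = 3: 1/n_i² = 1/9 − 0.09045 = 0.02066, so n_i ≈ 6.96.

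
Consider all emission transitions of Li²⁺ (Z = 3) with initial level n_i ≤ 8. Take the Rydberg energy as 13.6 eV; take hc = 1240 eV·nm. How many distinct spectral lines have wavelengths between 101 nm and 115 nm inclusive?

2

Enumerate all n_i → n_f pairs with 1 ≤ n_f < n_i ≤ 8 and compute λ = 1240 / [13.6·9·(1/n_f² − 1/n_i²)].
Lines falling in [101, 115] nm: 8→3 (106.1 nm), 7→3 (111.7 nm).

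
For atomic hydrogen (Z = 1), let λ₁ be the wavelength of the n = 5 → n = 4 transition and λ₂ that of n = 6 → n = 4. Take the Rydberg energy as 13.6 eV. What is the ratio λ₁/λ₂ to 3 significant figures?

1.54

λ ∝ 1/ΔE ∝ 1/(1/n_f² − 1/n_i²), and the Z² and hc factors cancel in the ratio.
λ₁/λ₂ = (1/4² − 1/6²)/(1/4² − 1/5²) = 0.03472/0.02250 = 1.54.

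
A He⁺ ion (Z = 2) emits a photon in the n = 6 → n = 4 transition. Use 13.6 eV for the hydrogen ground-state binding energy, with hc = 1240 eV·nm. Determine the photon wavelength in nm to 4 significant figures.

656.5 nm

For Z = 2 the level energies scale as Z², so the effective Rydberg energy is 13.6 × 4 = 54.40 eV.
ΔE = 54.40 × (1/4² − 1/6²) = 54.40 × 0.03472 = 1.889 eV.
λ = hc/ΔE = 1240 / 1.889 = 656.5 nm.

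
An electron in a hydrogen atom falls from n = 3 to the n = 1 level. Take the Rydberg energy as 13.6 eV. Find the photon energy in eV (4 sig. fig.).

E_3 = −13.60/9 = −1.511 eV and E_1 = −13.60/1 = −13.60 eV.
The photon energy is |E_3 − E_1| = 12.09 eV.

12.09 eV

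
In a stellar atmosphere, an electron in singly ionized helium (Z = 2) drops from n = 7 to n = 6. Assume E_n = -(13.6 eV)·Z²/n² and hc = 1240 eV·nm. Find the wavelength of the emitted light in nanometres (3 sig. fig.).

3090 nm

For Z = 2 the level energies scale as Z², so the effective Rydberg energy is 13.6 × 4 = 54.40 eV.
ΔE = 54.40 × (1/6² − 1/7²) = 54.40 × 0.007370 = 0.4009 eV.
λ = hc/ΔE = 1240 / 0.4009 = 3090 nm.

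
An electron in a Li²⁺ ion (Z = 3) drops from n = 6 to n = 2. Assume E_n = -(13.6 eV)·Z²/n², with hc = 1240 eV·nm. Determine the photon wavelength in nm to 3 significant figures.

For Z = 3 the level energies scale as Z², so the effective Rydberg energy is 13.6 × 9 = 122.4 eV.
ΔE = 122.4 × (1/2² − 1/6²) = 122.4 × 0.2222 = 27.20 eV.
λ = hc/ΔE = 1240 / 27.20 = 45.6 nm.

45.6 nm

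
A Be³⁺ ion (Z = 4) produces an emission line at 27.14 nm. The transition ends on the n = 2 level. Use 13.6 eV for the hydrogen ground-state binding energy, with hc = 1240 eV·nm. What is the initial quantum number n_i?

n_i = 5

The photon energy is ΔE = hc/λ = 1240 / 27.14 = 45.69 eV.
With Z = 4, ΔE = 217.6 × (1/n_f² − 1/n_i²), so 1/n_f² − 1/n_i² = 0.2100.
With n_f = 2: 1/n_i² = 1/4 − 0.2100 = 0.04003, so n_i ≈ 5.00.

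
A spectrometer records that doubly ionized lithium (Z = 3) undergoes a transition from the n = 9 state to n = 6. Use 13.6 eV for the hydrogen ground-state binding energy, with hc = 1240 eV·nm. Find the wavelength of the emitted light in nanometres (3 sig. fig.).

656 nm

For Z = 3 the level energies scale as Z², so the effective Rydberg energy is 13.6 × 9 = 122.4 eV.
ΔE = 122.4 × (1/6² − 1/9²) = 122.4 × 0.01543 = 1.889 eV.
λ = hc/ΔE = 1240 / 1.889 = 656 nm.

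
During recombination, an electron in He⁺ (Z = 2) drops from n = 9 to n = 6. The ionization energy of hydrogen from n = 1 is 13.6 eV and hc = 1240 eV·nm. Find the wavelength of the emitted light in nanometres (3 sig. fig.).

For Z = 2 the level energies scale as Z², so the effective Rydberg energy is 13.6 × 4 = 54.40 eV.
ΔE = 54.40 × (1/6² − 1/9²) = 54.40 × 0.01543 = 0.8395 eV.
λ = hc/ΔE = 1240 / 0.8395 = 1480 nm.

1480 nm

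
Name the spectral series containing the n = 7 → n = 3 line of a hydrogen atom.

Paschen

The series is set by the lower level: n_f = 3 is the Paschen series.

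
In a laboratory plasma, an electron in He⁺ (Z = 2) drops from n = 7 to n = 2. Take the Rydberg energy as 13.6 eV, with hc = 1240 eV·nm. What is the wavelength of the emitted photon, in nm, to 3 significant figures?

99.3 nm

For Z = 2 the level energies scale as Z², so the effective Rydberg energy is 13.6 × 4 = 54.40 eV.
ΔE = 54.40 × (1/2² − 1/7²) = 54.40 × 0.2296 = 12.49 eV.
λ = hc/ΔE = 1240 / 12.49 = 99.3 nm.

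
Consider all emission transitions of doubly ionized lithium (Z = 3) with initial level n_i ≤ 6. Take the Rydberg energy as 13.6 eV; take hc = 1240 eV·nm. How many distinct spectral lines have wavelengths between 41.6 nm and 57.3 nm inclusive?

3

Enumerate all n_i → n_f pairs with 1 ≤ n_f < n_i ≤ 6 and compute λ = 1240 / [13.6·9·(1/n_f² − 1/n_i²)].
Lines falling in [41.6, 57.3] nm: 6→2 (45.59 nm), 5→2 (48.24 nm), 4→2 (54.03 nm).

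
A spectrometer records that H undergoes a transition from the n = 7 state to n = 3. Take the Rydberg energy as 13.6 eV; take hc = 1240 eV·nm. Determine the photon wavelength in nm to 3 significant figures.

ΔE = 13.60 × (1/3² − 1/7²) = 13.60 × 0.09070 = 1.234 eV.
λ = hc/ΔE = 1240 / 1.234 = 1010 nm.
This line belongs to the Paschen series.

1010 nm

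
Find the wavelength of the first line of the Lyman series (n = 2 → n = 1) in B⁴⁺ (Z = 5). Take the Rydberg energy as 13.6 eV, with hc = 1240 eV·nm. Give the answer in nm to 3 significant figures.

4.86 nm

The Lyman series terminates on n_f = 1; the first line has n_i = 1+1 = 2.
ΔE = 340.0 × (1/1² − 1/2²) = 255.0 eV.
λ = 1240 / 255.0 = 4.86 nm.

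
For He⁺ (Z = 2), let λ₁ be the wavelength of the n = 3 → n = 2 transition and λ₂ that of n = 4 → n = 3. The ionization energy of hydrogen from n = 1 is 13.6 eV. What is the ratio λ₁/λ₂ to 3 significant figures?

λ ∝ 1/ΔE ∝ 1/(1/n_f² − 1/n_i²), and the Z² and hc factors cancel in the ratio.
λ₁/λ₂ = (1/3² − 1/4²)/(1/2² − 1/3²) = 0.04861/0.1389 = 0.350.

0.350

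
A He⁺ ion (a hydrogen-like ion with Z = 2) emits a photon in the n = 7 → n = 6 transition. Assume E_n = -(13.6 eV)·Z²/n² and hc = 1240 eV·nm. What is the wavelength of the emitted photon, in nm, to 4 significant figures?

3093 nm

For Z = 2 the level energies scale as Z², so the effective Rydberg energy is 13.6 × 4 = 54.40 eV.
ΔE = 54.40 × (1/6² − 1/7²) = 54.40 × 0.007370 = 0.4009 eV.
λ = hc/ΔE = 1240 / 0.4009 = 3093 nm.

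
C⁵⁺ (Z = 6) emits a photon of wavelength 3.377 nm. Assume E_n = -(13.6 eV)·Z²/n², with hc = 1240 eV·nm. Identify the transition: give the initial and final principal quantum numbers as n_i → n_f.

The photon energy is ΔE = hc/λ = 1240 / 3.377 = 367.2 eV.
With Z = 6, ΔE = 489.6 × (1/n_f² − 1/n_i²), so 1/n_f² − 1/n_i² = 0.7500.
Trying n_f = 1 gives 1/n_i² = 0.2500, i.e. n_i ≈ 2; this pair matches.

n_i = 2, n_f = 1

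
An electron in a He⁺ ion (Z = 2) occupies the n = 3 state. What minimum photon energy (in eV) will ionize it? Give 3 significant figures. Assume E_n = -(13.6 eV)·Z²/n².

6.04 eV

E_n = −13.6 Z²/n² = −54.40/n² eV for Z = 2.
E_3 = −54.40/9 = −6.04 eV, so ionization (to E = 0) requires 6.04 eV.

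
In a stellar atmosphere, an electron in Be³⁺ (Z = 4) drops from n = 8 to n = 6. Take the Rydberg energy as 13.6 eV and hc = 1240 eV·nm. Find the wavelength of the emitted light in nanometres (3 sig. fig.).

469 nm

For Z = 4 the level energies scale as Z², so the effective Rydberg energy is 13.6 × 16 = 217.6 eV.
ΔE = 217.6 × (1/6² − 1/8²) = 217.6 × 0.01215 = 2.644 eV.
λ = hc/ΔE = 1240 / 2.644 = 469 nm.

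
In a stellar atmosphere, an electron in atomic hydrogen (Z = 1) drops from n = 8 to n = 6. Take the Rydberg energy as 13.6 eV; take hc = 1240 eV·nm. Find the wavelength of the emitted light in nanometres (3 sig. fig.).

7500 nm

ΔE = 13.60 × (1/6² − 1/8²) = 13.60 × 0.01215 = 0.1653 eV.
λ = hc/ΔE = 1240 / 0.1653 = 7500 nm.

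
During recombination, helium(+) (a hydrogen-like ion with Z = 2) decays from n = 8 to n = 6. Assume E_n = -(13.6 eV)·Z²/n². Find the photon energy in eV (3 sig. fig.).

0.661 eV

The Bohr energies scale as Z², so for Z = 2: E_n = −54.40/n² eV.
E_8 = −54.40/64 = −0.8500 eV and E_6 = −54.40/36 = −1.511 eV.
The photon energy is |E_8 − E_6| = 0.661 eV.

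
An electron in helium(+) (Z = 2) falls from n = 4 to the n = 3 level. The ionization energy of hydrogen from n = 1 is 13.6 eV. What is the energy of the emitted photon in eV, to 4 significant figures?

2.644 eV

The Bohr energies scale as Z², so for Z = 2: E_n = −54.40/n² eV.
E_4 = −54.40/16 = −3.400 eV and E_3 = −54.40/9 = −6.044 eV.
The photon energy is |E_4 − E_3| = 2.644 eV.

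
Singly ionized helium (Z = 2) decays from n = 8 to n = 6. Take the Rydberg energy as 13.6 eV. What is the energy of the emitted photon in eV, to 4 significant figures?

The Bohr energies scale as Z², so for Z = 2: E_n = −54.40/n² eV.
E_8 = −54.40/64 = −0.8500 eV and E_6 = −54.40/36 = −1.511 eV.
The photon energy is |E_8 − E_6| = 0.6611 eV.

0.6611 eV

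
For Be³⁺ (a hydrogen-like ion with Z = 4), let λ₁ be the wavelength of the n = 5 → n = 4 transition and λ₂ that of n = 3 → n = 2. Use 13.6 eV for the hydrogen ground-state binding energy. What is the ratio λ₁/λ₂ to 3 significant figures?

λ ∝ 1/ΔE ∝ 1/(1/n_f² − 1/n_i²), and the Z² and hc factors cancel in the ratio.
λ₁/λ₂ = (1/2² − 1/3²)/(1/4² − 1/5²) = 0.1389/0.02250 = 6.17.

6.17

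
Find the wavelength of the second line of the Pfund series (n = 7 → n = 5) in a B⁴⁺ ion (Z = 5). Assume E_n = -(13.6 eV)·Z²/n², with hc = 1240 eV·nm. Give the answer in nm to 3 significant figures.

The Pfund series terminates on n_f = 5; the second line has n_i = 5+2 = 7.
ΔE = 340.0 × (1/5² − 1/7²) = 6.661 eV.
λ = 1240 / 6.661 = 186 nm.

186 nm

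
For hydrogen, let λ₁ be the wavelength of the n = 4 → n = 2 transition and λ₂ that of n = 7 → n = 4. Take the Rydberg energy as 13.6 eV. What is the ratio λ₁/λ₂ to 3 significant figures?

λ ∝ 1/ΔE ∝ 1/(1/n_f² − 1/n_i²), and the Z² and hc factors cancel in the ratio.
λ₁/λ₂ = (1/4² − 1/7²)/(1/2² − 1/4²) = 0.04209/0.1875 = 0.224.

0.224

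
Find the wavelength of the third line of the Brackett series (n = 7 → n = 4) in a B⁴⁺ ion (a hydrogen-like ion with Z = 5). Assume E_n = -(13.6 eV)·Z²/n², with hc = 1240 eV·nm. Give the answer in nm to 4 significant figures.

86.65 nm

The Brackett series terminates on n_f = 4; the third line has n_i = 4+3 = 7.
ΔE = 340.0 × (1/4² − 1/7²) = 14.31 eV.
λ = 1240 / 14.31 = 86.65 nm.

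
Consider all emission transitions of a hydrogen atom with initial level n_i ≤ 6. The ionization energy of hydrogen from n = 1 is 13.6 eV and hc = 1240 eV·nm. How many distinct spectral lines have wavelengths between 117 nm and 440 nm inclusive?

3

Enumerate all n_i → n_f pairs with 1 ≤ n_f < n_i ≤ 6 and compute λ = 1240 / [13.6·1·(1/n_f² − 1/n_i²)].
Lines falling in [117, 440] nm: 2→1 (121.6 nm), 6→2 (410.3 nm), 5→2 (434.2 nm).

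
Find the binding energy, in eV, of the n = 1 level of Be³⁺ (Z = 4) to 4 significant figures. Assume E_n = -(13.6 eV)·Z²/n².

217.6 eV

E_n = −13.6 Z²/n² = −217.6/n² eV for Z = 4.
E_1 = −217.6/1 = −217.6 eV, so ionization (to E = 0) requires 217.6 eV.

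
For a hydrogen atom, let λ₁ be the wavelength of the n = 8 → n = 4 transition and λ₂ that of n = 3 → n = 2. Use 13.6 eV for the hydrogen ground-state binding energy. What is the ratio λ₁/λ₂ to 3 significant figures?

2.96

λ ∝ 1/ΔE ∝ 1/(1/n_f² − 1/n_i²), and the Z² and hc factors cancel in the ratio.
λ₁/λ₂ = (1/2² − 1/3²)/(1/4² − 1/8²) = 0.1389/0.04688 = 2.96.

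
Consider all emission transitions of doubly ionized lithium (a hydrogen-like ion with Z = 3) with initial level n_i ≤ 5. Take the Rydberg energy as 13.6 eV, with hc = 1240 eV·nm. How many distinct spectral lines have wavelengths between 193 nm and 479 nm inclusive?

Enumerate all n_i → n_f pairs with 1 ≤ n_f < n_i ≤ 5 and compute λ = 1240 / [13.6·9·(1/n_f² − 1/n_i²)].
Lines falling in [193, 479] nm: 4→3 (208.4 nm), 5→4 (450.3 nm).

2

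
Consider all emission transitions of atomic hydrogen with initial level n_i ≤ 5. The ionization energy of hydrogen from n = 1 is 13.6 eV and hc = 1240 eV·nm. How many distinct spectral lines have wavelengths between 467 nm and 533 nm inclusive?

Enumerate all n_i → n_f pairs with 1 ≤ n_f < n_i ≤ 5 and compute λ = 1240 / [13.6·1·(1/n_f² − 1/n_i²)].
Lines falling in [467, 533] nm: 4→2 (486.3 nm).

1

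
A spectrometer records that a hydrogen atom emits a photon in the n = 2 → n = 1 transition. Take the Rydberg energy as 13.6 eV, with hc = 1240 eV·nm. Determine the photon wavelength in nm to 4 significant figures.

121.6 nm

ΔE = 13.60 × (1/1² − 1/2²) = 13.60 × 0.7500 = 10.20 eV.
λ = hc/ΔE = 1240 / 10.20 = 121.6 nm.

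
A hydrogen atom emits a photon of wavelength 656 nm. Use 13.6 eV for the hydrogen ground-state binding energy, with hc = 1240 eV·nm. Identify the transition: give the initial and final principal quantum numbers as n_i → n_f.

n_i = 3, n_f = 2

The photon energy is ΔE = hc/λ = 1240 / 656 = 1.890 eV.
With Z = 1, ΔE = 13.60 × (1/n_f² − 1/n_i²), so 1/n_f² − 1/n_i² = 0.1390.
Trying n_f = 2 gives 1/n_i² = 0.1110, i.e. n_i ≈ 3; this pair matches.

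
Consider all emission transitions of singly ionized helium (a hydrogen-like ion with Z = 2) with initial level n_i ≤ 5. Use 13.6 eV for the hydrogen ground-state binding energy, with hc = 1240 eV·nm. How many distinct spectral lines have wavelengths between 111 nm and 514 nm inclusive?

Enumerate all n_i → n_f pairs with 1 ≤ n_f < n_i ≤ 5 and compute λ = 1240 / [13.6·4·(1/n_f² − 1/n_i²)].
Lines falling in [111, 514] nm: 4→2 (121.6 nm), 3→2 (164.1 nm), 5→3 (320.5 nm), 4→3 (468.9 nm).

4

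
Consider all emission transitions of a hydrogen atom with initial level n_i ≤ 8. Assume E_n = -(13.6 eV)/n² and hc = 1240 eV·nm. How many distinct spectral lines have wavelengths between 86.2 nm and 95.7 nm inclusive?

Enumerate all n_i → n_f pairs with 1 ≤ n_f < n_i ≤ 8 and compute λ = 1240 / [13.6·1·(1/n_f² − 1/n_i²)].
Lines falling in [86.2, 95.7] nm: 8→1 (92.62 nm), 7→1 (93.08 nm), 6→1 (93.78 nm), 5→1 (94.98 nm).

4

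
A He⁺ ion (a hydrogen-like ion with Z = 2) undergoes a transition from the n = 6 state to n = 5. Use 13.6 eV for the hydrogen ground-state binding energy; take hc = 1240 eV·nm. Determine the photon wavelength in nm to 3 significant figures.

For Z = 2 the level energies scale as Z², so the effective Rydberg energy is 13.6 × 4 = 54.40 eV.
ΔE = 54.40 × (1/5² − 1/6²) = 54.40 × 0.01222 = 0.6649 eV.
λ = hc/ΔE = 1240 / 0.6649 = 1860 nm.

1860 nm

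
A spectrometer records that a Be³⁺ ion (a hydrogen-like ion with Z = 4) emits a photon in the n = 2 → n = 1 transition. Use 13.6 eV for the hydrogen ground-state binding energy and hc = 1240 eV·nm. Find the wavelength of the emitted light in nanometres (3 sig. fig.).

For Z = 4 the level energies scale as Z², so the effective Rydberg energy is 13.6 × 16 = 217.6 eV.
ΔE = 217.6 × (1/1² − 1/2²) = 217.6 × 0.7500 = 163.2 eV.
λ = hc/ΔE = 1240 / 163.2 = 7.60 nm.

7.60 nm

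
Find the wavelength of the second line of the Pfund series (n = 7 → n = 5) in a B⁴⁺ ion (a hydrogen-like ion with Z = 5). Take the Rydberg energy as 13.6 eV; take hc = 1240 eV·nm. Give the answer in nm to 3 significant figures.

186 nm

The Pfund series terminates on n_f = 5; the second line has n_i = 5+2 = 7.
ΔE = 340.0 × (1/5² − 1/7²) = 6.661 eV.
λ = 1240 / 6.661 = 186 nm.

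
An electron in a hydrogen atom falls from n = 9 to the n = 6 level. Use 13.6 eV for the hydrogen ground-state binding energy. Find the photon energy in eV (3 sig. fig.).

0.210 eV

E_9 = −13.60/81 = −0.1679 eV and E_6 = −13.60/36 = −0.3778 eV.
The photon energy is |E_9 − E_6| = 0.210 eV.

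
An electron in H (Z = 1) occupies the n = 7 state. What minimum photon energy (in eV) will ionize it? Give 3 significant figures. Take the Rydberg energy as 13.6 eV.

E_7 = −13.60/49 = −0.278 eV, so ionization (to E = 0) requires 0.278 eV.

0.278 eV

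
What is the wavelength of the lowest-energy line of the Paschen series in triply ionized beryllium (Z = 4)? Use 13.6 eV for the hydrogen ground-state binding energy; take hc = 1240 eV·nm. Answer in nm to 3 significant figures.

117 nm

The Paschen series terminates on n_f = 3; the first line has n_i = 3+1 = 4.
ΔE = 217.6 × (1/3² − 1/4²) = 10.58 eV.
λ = 1240 / 10.58 = 117 nm.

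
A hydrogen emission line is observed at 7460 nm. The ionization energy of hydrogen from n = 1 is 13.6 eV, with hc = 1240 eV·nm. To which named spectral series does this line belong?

ΔE = 1240/7460 = 0.1662 eV.
This matches 13.6 × (1/5² − 1/6²), so n_f = 5: the Pfund series.

Pfund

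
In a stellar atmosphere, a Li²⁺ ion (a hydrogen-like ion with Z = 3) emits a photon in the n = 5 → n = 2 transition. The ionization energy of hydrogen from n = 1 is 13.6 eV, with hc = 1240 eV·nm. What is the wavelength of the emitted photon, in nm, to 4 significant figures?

48.24 nm

For Z = 3 the level energies scale as Z², so the effective Rydberg energy is 13.6 × 9 = 122.4 eV.
ΔE = 122.4 × (1/2² − 1/5²) = 122.4 × 0.2100 = 25.70 eV.
λ = hc/ΔE = 1240 / 25.70 = 48.24 nm.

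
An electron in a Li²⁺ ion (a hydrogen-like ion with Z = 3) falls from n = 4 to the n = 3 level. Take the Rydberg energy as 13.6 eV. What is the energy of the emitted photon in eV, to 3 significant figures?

5.95 eV

The Bohr energies scale as Z², so for Z = 3: E_n = −122.4/n² eV.
E_4 = −122.4/16 = −7.650 eV and E_3 = −122.4/9 = −13.60 eV.
The photon energy is |E_4 − E_3| = 5.95 eV.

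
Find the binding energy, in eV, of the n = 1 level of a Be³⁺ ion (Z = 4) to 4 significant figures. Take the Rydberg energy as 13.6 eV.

E_n = −13.6 Z²/n² = −217.6/n² eV for Z = 4.
E_1 = −217.6/1 = −217.6 eV, so ionization (to E = 0) requires 217.6 eV.

217.6 eV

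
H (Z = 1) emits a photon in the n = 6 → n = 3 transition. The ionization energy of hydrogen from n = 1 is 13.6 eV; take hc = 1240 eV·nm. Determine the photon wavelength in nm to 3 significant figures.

ΔE = 13.60 × (1/3² − 1/6²) = 13.60 × 0.08333 = 1.133 eV.
λ = hc/ΔE = 1240 / 1.133 = 1090 nm.

1090 nm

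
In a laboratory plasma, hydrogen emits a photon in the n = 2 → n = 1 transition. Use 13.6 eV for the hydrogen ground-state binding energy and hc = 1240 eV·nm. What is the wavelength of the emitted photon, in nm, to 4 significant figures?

ΔE = 13.60 × (1/1² − 1/2²) = 13.60 × 0.7500 = 10.20 eV.
λ = hc/ΔE = 1240 / 10.20 = 121.6 nm.
This line belongs to the Lyman series.

121.6 nm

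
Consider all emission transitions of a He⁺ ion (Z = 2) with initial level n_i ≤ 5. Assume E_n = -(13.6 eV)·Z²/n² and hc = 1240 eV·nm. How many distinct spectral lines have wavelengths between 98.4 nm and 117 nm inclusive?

1

Enumerate all n_i → n_f pairs with 1 ≤ n_f < n_i ≤ 5 and compute λ = 1240 / [13.6·4·(1/n_f² − 1/n_i²)].
Lines falling in [98.4, 117] nm: 5→2 (108.5 nm).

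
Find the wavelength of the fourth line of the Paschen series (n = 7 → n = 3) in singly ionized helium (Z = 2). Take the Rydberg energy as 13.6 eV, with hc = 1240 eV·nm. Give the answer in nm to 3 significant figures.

251 nm

The Paschen series terminates on n_f = 3; the fourth line has n_i = 3+4 = 7.
ΔE = 54.40 × (1/3² − 1/7²) = 4.934 eV.
λ = 1240 / 4.934 = 251 nm.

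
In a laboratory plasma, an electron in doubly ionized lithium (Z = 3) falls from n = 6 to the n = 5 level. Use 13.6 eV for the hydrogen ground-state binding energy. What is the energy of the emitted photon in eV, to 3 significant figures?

1.50 eV

The Bohr energies scale as Z², so for Z = 3: E_n = −122.4/n² eV.
E_6 = −122.4/36 = −3.400 eV and E_5 = −122.4/25 = −4.896 eV.
The photon energy is |E_6 − E_5| = 1.50 eV.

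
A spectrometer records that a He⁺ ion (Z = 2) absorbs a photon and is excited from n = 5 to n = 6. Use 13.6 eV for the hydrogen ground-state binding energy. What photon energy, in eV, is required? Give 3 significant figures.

The Bohr energies scale as Z², so for Z = 2: E_n = −54.40/n² eV.
E_6 = −54.40/36 = −1.511 eV and E_5 = −54.40/25 = −2.176 eV.
The photon energy is |E_6 − E_5| = 0.665 eV.

0.665 eV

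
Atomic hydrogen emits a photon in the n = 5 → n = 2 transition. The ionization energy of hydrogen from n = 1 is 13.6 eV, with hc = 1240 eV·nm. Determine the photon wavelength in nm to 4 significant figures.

434.2 nm

ΔE = 13.60 × (1/2² − 1/5²) = 13.60 × 0.2100 = 2.856 eV.
λ = hc/ΔE = 1240 / 2.856 = 434.2 nm.
This line belongs to the Balmer series.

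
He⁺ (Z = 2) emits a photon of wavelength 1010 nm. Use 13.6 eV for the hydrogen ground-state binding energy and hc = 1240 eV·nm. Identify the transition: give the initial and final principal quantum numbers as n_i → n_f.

n_i = 5, n_f = 4

The photon energy is ΔE = hc/λ = 1240 / 1010 = 1.228 eV.
With Z = 2, ΔE = 54.40 × (1/n_f² − 1/n_i²), so 1/n_f² − 1/n_i² = 0.02257.
Trying n_f = 4 gives 1/n_i² = 0.03993, i.e. n_i ≈ 5; this pair matches.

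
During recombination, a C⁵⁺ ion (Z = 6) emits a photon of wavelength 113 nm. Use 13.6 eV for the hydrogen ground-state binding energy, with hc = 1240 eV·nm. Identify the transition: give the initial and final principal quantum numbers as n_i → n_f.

The photon energy is ΔE = hc/λ = 1240 / 113 = 10.97 eV.
With Z = 6, ΔE = 489.6 × (1/n_f² − 1/n_i²), so 1/n_f² − 1/n_i² = 0.02241.
Trying n_f = 4 gives 1/n_i² = 0.04009, i.e. n_i ≈ 5; this pair matches.

n_i = 5, n_f = 4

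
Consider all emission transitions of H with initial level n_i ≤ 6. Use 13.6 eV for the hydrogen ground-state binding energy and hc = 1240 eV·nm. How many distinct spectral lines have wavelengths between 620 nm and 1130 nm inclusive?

2

Enumerate all n_i → n_f pairs with 1 ≤ n_f < n_i ≤ 6 and compute λ = 1240 / [13.6·1·(1/n_f² − 1/n_i²)].
Lines falling in [620, 1130] nm: 3→2 (656.5 nm), 6→3 (1094 nm).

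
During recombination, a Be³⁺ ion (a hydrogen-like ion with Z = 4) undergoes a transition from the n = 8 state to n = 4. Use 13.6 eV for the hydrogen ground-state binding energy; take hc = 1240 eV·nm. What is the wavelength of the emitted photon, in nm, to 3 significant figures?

For Z = 4 the level energies scale as Z², so the effective Rydberg energy is 13.6 × 16 = 217.6 eV.
ΔE = 217.6 × (1/4² − 1/8²) = 217.6 × 0.04688 = 10.20 eV.
λ = hc/ΔE = 1240 / 10.20 = 122 nm.

122 nm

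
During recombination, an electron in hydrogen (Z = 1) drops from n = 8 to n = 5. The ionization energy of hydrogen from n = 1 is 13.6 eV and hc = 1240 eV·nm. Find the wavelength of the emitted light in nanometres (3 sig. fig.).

3740 nm

ΔE = 13.60 × (1/5² − 1/8²) = 13.60 × 0.02438 = 0.3315 eV.
λ = hc/ΔE = 1240 / 0.3315 = 3740 nm.
This line belongs to the Pfund series.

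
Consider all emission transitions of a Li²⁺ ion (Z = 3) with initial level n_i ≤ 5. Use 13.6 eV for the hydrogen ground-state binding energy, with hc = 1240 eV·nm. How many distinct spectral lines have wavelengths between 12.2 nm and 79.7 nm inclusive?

4

Enumerate all n_i → n_f pairs with 1 ≤ n_f < n_i ≤ 5 and compute λ = 1240 / [13.6·9·(1/n_f² − 1/n_i²)].
Lines falling in [12.2, 79.7] nm: 2→1 (13.51 nm), 5→2 (48.24 nm), 4→2 (54.03 nm), 3→2 (72.94 nm).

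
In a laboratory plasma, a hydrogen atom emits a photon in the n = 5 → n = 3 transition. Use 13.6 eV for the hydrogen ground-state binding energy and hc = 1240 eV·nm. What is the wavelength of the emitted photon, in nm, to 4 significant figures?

1282 nm

ΔE = 13.60 × (1/3² − 1/5²) = 13.60 × 0.07111 = 0.9671 eV.
λ = hc/ΔE = 1240 / 0.9671 = 1282 nm.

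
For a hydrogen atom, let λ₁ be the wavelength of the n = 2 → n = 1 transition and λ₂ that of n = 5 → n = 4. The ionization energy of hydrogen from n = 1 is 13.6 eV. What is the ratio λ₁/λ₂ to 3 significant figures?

0.0300

λ ∝ 1/ΔE ∝ 1/(1/n_f² − 1/n_i²), and the Z² and hc factors cancel in the ratio.
λ₁/λ₂ = (1/4² − 1/5²)/(1/1² − 1/2²) = 0.02250/0.7500 = 0.0300.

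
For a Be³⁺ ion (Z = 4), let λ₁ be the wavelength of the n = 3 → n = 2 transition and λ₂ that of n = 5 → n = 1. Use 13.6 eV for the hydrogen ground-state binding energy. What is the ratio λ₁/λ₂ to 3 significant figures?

6.91

λ ∝ 1/ΔE ∝ 1/(1/n_f² − 1/n_i²), and the Z² and hc factors cancel in the ratio.
λ₁/λ₂ = (1/1² − 1/5²)/(1/2² − 1/3²) = 0.9600/0.1389 = 6.91.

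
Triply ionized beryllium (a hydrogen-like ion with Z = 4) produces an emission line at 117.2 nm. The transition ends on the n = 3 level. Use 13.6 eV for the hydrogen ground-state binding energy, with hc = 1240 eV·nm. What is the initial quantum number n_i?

The photon energy is ΔE = hc/λ = 1240 / 117.2 = 10.58 eV.
With Z = 4, ΔE = 217.6 × (1/n_f² − 1/n_i²), so 1/n_f² − 1/n_i² = 0.04862.
With n_f = 3: 1/n_i² = 1/9 − 0.04862 = 0.06249, so n_i ≈ 4.00.

n_i = 4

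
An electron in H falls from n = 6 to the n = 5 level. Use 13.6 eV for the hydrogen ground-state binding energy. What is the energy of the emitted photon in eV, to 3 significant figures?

E_6 = −13.60/36 = −0.3778 eV and E_5 = −13.60/25 = −0.5440 eV.
The photon energy is |E_6 − E_5| = 0.166 eV.

0.166 eV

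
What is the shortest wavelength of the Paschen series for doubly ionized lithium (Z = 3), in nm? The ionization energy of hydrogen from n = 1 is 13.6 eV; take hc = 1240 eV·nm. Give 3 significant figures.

91.2 nm

The Paschen series has lower level n_f = 3; the series limit corresponds to n_i → ∞.
ΔE_max = 13.6 × 9 / 3² = 13.60 eV.
λ_min = 1240 / 13.60 = 91.2 nm.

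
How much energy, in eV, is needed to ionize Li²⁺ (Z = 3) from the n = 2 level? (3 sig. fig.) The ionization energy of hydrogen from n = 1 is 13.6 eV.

E_n = −13.6 Z²/n² = −122.4/n² eV for Z = 3.
E_2 = −122.4/4 = −30.6 eV, so ionization (to E = 0) requires 30.6 eV.

30.6 eV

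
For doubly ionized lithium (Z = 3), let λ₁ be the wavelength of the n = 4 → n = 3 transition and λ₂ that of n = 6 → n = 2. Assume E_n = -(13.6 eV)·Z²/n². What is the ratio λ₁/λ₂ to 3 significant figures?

4.57

λ ∝ 1/ΔE ∝ 1/(1/n_f² − 1/n_i²), and the Z² and hc factors cancel in the ratio.
λ₁/λ₂ = (1/2² − 1/6²)/(1/3² − 1/4²) = 0.2222/0.04861 = 4.57.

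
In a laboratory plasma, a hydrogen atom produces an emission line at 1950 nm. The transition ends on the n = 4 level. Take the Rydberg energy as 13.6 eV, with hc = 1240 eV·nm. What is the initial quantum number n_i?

n_i = 8

The photon energy is ΔE = hc/λ = 1240 / 1950 = 0.6359 eV.
With Z = 1, ΔE = 13.60 × (1/n_f² − 1/n_i²), so 1/n_f² − 1/n_i² = 0.04676.
With n_f = 4: 1/n_i² = 1/16 − 0.04676 = 0.01574, so n_i ≈ 7.97.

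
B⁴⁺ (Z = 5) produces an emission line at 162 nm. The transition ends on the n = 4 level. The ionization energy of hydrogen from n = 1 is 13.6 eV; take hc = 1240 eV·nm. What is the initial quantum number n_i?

The photon energy is ΔE = hc/λ = 1240 / 162 = 7.654 eV.
With Z = 5, ΔE = 340.0 × (1/n_f² − 1/n_i²), so 1/n_f² − 1/n_i² = 0.02251.
With n_f = 4: 1/n_i² = 1/16 − 0.02251 = 0.03999, so n_i ≈ 5.00.

n_i = 5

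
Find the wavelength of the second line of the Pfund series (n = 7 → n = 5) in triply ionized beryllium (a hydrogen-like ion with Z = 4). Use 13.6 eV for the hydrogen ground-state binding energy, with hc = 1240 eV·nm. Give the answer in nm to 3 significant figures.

The Pfund series terminates on n_f = 5; the second line has n_i = 5+2 = 7.
ΔE = 217.6 × (1/5² − 1/7²) = 4.263 eV.
λ = 1240 / 4.263 = 291 nm.

291 nm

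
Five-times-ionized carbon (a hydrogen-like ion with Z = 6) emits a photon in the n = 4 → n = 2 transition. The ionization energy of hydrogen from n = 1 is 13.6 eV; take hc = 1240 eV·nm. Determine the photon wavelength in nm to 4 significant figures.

13.51 nm

For Z = 6 the level energies scale as Z², so the effective Rydberg energy is 13.6 × 36 = 489.6 eV.
ΔE = 489.6 × (1/2² − 1/4²) = 489.6 × 0.1875 = 91.80 eV.
λ = hc/ΔE = 1240 / 91.80 = 13.51 nm.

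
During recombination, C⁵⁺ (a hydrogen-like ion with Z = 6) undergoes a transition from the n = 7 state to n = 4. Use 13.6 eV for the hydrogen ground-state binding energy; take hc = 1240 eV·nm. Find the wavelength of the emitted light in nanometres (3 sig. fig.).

For Z = 6 the level energies scale as Z², so the effective Rydberg energy is 13.6 × 36 = 489.6 eV.
ΔE = 489.6 × (1/4² − 1/7²) = 489.6 × 0.04209 = 20.61 eV.
λ = hc/ΔE = 1240 / 20.61 = 60.2 nm.

60.2 nm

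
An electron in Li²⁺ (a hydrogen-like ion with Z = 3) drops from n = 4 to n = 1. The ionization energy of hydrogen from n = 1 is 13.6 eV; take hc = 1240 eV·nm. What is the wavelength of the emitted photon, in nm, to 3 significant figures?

For Z = 3 the level energies scale as Z², so the effective Rydberg energy is 13.6 × 9 = 122.4 eV.
ΔE = 122.4 × (1/1² − 1/4²) = 122.4 × 0.9375 = 114.8 eV.
λ = hc/ΔE = 1240 / 114.8 = 10.8 nm.

10.8 nm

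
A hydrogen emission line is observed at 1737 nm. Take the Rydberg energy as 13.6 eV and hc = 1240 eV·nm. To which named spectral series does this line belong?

ΔE = 1240/1737 = 0.7139 eV.
This matches 13.6 × (1/4² − 1/10²), so n_f = 4: the Brackett series.

Brackett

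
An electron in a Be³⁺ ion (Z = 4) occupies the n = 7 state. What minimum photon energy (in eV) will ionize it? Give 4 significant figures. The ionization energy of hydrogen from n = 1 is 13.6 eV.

4.441 eV

E_n = −13.6 Z²/n² = −217.6/n² eV for Z = 4.
E_7 = −217.6/49 = −4.441 eV, so ionization (to E = 0) requires 4.441 eV.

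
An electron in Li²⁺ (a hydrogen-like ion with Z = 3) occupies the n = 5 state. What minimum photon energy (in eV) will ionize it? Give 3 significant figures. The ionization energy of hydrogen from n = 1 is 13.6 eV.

E_n = −13.6 Z²/n² = −122.4/n² eV for Z = 3.
E_5 = −122.4/25 = −4.90 eV, so ionization (to E = 0) requires 4.90 eV.

4.90 eV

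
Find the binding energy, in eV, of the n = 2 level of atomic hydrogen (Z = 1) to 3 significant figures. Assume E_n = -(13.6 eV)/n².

E_2 = −13.60/4 = −3.40 eV, so ionization (to E = 0) requires 3.40 eV.

3.40 eV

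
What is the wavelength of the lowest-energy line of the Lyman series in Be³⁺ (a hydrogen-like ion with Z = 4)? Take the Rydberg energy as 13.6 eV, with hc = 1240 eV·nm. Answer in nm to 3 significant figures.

The Lyman series terminates on n_f = 1; the first line has n_i = 1+1 = 2.
ΔE = 217.6 × (1/1² − 1/2²) = 163.2 eV.
λ = 1240 / 163.2 = 7.60 nm.

7.60 nm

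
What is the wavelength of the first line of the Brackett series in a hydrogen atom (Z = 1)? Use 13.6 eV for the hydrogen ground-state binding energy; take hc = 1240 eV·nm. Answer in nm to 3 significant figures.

4050 nm

The Brackett series terminates on n_f = 4; the first line has n_i = 4+1 = 5.
ΔE = 13.60 × (1/4² − 1/5²) = 0.3060 eV.
λ = 1240 / 0.3060 = 4050 nm.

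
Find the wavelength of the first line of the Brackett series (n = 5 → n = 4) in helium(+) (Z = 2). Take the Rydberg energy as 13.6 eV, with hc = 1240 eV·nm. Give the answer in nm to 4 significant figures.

The Brackett series terminates on n_f = 4; the first line has n_i = 4+1 = 5.
ΔE = 54.40 × (1/4² − 1/5²) = 1.224 eV.
λ = 1240 / 1.224 = 1013 nm.

1013 nm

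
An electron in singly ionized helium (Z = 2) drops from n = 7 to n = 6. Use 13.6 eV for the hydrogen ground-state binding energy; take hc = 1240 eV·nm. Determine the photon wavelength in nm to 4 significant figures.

3093 nm

For Z = 2 the level energies scale as Z², so the effective Rydberg energy is 13.6 × 4 = 54.40 eV.
ΔE = 54.40 × (1/6² − 1/7²) = 54.40 × 0.007370 = 0.4009 eV.
λ = hc/ΔE = 1240 / 0.4009 = 3093 nm.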